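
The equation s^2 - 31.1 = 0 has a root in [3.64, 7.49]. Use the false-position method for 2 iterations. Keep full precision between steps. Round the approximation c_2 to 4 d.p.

5.5267

f(3.640000) = -17.850400, f(7.490000) = 25.000100
step 1: c = 5.243810, f(c) = -3.602462 < 0 → new bracket [5.243810, 7.490000]
step 2: c = 5.526715, f(c) = -0.555424 < 0 → new bracket [5.526715, 7.490000]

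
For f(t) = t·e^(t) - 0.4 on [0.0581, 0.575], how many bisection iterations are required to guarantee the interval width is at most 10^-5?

Initial width b − a = 0.575 − 0.0581 = 0.516900.
After n steps the width is (b−a)/2^n; need (b−a)/2^n ≤ 10^-5.
So n ≥ log₂(0.516900/10^-5) = log₂(51690.0000) ≈ 15.6576.
Hence n = 16.

16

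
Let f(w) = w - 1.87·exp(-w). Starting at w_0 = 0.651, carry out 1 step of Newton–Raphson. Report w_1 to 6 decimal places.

f'(w) = 1 + 1.87·exp(-w)
w_0 = 0.651000: f = -0.324250, f' = 1.975250 → w_1 = 0.651000 - (-0.324250)/(1.975250) = 0.815156

0.815156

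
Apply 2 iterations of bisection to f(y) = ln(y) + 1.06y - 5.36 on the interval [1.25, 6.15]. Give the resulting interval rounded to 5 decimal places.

[3.70000, 4.92500]

f(1.250000) = -3.811856, f(6.150000) = 2.975452 (opposite signs)
step 1: m = 3.700000, f(m) = -0.129667 < 0 → root in [3.700000, 6.150000]
step 2: m = 4.925000, f(m) = 1.454824 > 0 → root in [3.700000, 4.925000]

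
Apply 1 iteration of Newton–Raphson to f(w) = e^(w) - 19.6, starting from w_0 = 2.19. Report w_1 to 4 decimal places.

3.3836

f'(w) = e^(w)
w_0 = 2.190000: f = -10.664787, f' = 8.935213 → w_1 = 2.190000 - (-10.664787)/(8.935213) = 3.383568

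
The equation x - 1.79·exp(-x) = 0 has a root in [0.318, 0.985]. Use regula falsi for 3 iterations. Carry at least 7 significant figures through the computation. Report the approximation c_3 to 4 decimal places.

0.8026

f(0.318000) = -0.984409, f(0.985000) = 0.316544
step 1: c = 0.822708, f(c) = 0.036467 > 0 → new bracket [0.318000, 0.822708]
step 2: c = 0.804679, f(c) = 0.004135 > 0 → new bracket [0.318000, 0.804679]
step 3: c = 0.802643, f(c) = 0.000468 > 0 → new bracket [0.318000, 0.802643]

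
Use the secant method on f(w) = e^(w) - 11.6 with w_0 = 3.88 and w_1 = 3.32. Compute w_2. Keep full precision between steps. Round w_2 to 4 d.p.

2.8869

f(w_0) = 36.824215, f(w_1) = 16.060351
w_2 = 3.320000 - (16.060351)·(3.320000 - 3.880000)/(16.060351 - (36.824215)) = 2.886853; f(w_2) = 6.336782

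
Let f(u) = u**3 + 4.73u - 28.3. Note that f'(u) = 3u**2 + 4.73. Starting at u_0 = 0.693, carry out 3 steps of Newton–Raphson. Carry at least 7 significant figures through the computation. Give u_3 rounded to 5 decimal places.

u_0 = 0.693000: f = -24.689297, f' = 6.170747 → u_1 = 0.693000 - (-24.689297)/(6.170747) = 4.694022
u_1 = 4.694022: f = 97.330099, f' = 70.831541 → u_2 = 4.694022 - (97.330099)/(70.831541) = 3.319916
u_2 = 3.319916: f = 23.994782, f' = 37.795521 → u_3 = 3.319916 - (23.994782)/(37.795521) = 2.685058

2.68506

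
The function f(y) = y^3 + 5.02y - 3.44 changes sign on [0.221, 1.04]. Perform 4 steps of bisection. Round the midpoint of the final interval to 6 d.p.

0.656094

f(0.221000) = -2.319786, f(1.040000) = 2.905664 (opposite signs)
step 1: m = 0.630500, f(m) = -0.024247 < 0 → root in [0.630500, 1.040000]
step 2: m = 0.835250, f(m) = 1.335661 > 0 → root in [0.630500, 0.835250]
step 3: m = 0.732875, f(m) = 0.632664 > 0 → root in [0.630500, 0.732875]
step 4: m = 0.681688, f(m) = 0.298850 > 0 → root in [0.630500, 0.681688]
Midpoint of [0.630500, 0.681688] = 0.656094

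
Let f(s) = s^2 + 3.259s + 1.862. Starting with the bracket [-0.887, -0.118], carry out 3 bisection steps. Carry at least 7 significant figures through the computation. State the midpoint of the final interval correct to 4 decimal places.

-0.7428

f(-0.887000) = -0.241964, f(-0.118000) = 1.491362 (opposite signs)
step 1: m = -0.502500, f(m) = 0.476859 > 0 → root in [-0.887000, -0.502500]
step 2: m = -0.694750, f(m) = 0.080487 > 0 → root in [-0.887000, -0.694750]
step 3: m = -0.790875, f(m) = -0.089978 < 0 → root in [-0.790875, -0.694750]
Midpoint of [-0.790875, -0.694750] = -0.742812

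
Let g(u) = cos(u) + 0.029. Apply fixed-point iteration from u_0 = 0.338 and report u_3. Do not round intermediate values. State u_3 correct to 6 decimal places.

0.858658

u_1 = g(0.338000) = 0.972420
u_2 = g(0.972420) = 0.592302
u_3 = g(0.592302) = 0.858658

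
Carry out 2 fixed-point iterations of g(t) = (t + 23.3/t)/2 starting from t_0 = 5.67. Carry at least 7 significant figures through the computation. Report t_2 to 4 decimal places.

4.8274

t_1 = g(5.670000) = 4.889674
t_2 = g(4.889674) = 4.827409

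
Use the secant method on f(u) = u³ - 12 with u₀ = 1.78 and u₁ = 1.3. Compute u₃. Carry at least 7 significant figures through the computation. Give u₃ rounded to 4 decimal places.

f(u_0) = -6.360248, f(u_1) = -9.803000
u_2 = 1.300000 - (-9.803000)·(1.300000 - 1.780000)/(-9.803000 - (-6.360248)) = 2.666767; f(u_2) = 6.965105
u_3 = 2.666767 - (6.965105)·(2.666767 - 1.300000)/(6.965105 - (-9.803000)) = 2.099042; f(u_3) = -2.751670

2.0990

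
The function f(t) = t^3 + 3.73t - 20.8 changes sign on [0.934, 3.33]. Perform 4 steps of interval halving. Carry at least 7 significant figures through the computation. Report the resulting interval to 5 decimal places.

f(0.934000) = -16.501399, f(3.330000) = 28.546937 (opposite signs)
step 1: m = 2.132000, f(m) = -3.156796 < 0 → root in [2.132000, 3.330000]
step 2: m = 2.731000, f(m) = 9.755414 > 0 → root in [2.132000, 2.731000]
step 3: m = 2.431500, f(m) = 2.644990 > 0 → root in [2.132000, 2.431500]
step 4: m = 2.281750, f(m) = -0.409408 < 0 → root in [2.281750, 2.431500]

[2.28175, 2.43150]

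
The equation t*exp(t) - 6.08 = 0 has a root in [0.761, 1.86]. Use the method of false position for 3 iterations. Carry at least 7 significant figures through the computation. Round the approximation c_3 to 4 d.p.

1.4252

f(0.761000) = -4.451144, f(1.860000) = 5.868150
step 1: c = 1.235045, f(c) = -1.833259 < 0 → new bracket [1.235045, 1.860000]
step 2: c = 1.383810, f(c) = -0.558491 < 0 → new bracket [1.383810, 1.860000]
step 3: c = 1.425192, f(c) = -0.153112 < 0 → new bracket [1.425192, 1.860000]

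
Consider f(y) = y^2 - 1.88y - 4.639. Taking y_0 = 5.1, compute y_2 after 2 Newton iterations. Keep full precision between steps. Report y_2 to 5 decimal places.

f'(y) = 2y - 1.88
y_0 = 5.100000: f = 11.783000, f' = 8.320000 → y_1 = 5.100000 - (11.783000)/(8.320000) = 3.683774
y_1 = 3.683774: f = 2.005696, f' = 5.487548 → y_2 = 3.683774 - (2.005696)/(5.487548) = 3.318275

3.31827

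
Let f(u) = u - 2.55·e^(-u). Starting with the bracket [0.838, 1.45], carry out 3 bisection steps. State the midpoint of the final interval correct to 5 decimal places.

0.95275

f(0.838000) = -0.265066, f(1.450000) = 0.851846 (opposite signs)
step 1: m = 1.144000, f(m) = 0.331717 > 0 → root in [0.838000, 1.144000]
step 2: m = 0.991000, f(m) = 0.044426 > 0 → root in [0.838000, 0.991000]
step 3: m = 0.914500, f(m) = -0.107328 < 0 → root in [0.914500, 0.991000]
Midpoint of [0.914500, 0.991000] = 0.952750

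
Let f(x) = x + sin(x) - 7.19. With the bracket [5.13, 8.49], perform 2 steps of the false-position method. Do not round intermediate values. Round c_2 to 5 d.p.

6.75145

False-position update: c = (a·f(b) − b·f(a))/(f(b) − f(a)); replace the endpoint whose sign matches f(c).
f(5.130000) = -2.974060, f(8.490000) = 2.104467
step 1: c = 7.097665, f(c) = 0.635034 > 0 → new bracket [5.130000, 7.097665]
step 2: c = 6.751447, f(c) = 0.012783 > 0 → new bracket [5.130000, 6.751447]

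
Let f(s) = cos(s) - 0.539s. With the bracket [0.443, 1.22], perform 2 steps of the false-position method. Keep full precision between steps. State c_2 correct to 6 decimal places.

False-position update: c = (a·f(b) − b·f(a))/(f(b) − f(a)); replace the endpoint whose sign matches f(c).
f(0.443000) = 0.664693, f(1.220000) = -0.313934
step 1: c = 0.970746, f(c) = 0.041452 > 0 → new bracket [0.970746, 1.220000]
step 2: c = 0.999819, f(c) = 0.001553 > 0 → new bracket [0.999819, 1.220000]

0.999819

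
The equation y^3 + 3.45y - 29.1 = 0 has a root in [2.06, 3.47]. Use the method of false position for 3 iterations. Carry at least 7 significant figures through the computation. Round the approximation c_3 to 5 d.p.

False-position update: c = (a·f(b) − b·f(a))/(f(b) − f(a)); replace the endpoint whose sign matches f(c).
f(2.060000) = -13.251184, f(3.470000) = 24.653423
step 1: c = 2.552926, f(c) = -3.653884 < 0 → new bracket [2.552926, 3.470000]
step 2: c = 2.671301, f(c) = -0.822005 < 0 → new bracket [2.671301, 3.470000]
step 3: c = 2.697073, f(c) = -0.176055 < 0 → new bracket [2.697073, 3.470000]

2.69707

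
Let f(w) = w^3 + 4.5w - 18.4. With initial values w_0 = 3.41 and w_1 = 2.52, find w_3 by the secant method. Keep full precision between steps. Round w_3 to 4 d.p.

f(w_0) = 36.596821, f(w_1) = 8.943008
w_2 = 2.520000 - (8.943008)·(2.520000 - 3.410000)/(8.943008 - (36.596821)) = 2.232182; f(w_2) = 2.766962
w_3 = 2.232182 - (2.766962)·(2.232182 - 2.520000)/(2.766962 - (8.943008)) = 2.103235; f(w_3) = 0.368415

2.1032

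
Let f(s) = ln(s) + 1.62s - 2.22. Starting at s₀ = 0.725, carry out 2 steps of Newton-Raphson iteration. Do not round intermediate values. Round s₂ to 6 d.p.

1.237921

f'(s) = 1/s + 1.62
s_0 = 0.725000: f = -1.367084, f' = 2.999310 → s_1 = 0.725000 - (-1.367084)/(2.999310) = 1.180799
s_1 = 1.180799: f = -0.140913, f' = 2.466884 → s_2 = 1.180799 - (-0.140913)/(2.466884) = 1.237921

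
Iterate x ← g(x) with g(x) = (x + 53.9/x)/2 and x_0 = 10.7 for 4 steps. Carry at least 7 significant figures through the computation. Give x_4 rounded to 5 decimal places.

7.34166

x_1 = g(10.700000) = 7.868692
x_2 = g(7.868692) = 7.359312
x_3 = g(7.359312) = 7.341683
x_4 = g(7.341683) = 7.341662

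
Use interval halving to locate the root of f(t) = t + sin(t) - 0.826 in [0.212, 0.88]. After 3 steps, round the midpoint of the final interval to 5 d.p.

f(0.212000) = -0.403584, f(0.880000) = 0.824739 (opposite signs)
step 1: m = 0.546000, f(m) = 0.239273 > 0 → root in [0.212000, 0.546000]
step 2: m = 0.379000, f(m) = -0.077008 < 0 → root in [0.379000, 0.546000]
step 3: m = 0.462500, f(m) = 0.082687 > 0 → root in [0.379000, 0.462500]
Midpoint of [0.379000, 0.462500] = 0.420750

0.42075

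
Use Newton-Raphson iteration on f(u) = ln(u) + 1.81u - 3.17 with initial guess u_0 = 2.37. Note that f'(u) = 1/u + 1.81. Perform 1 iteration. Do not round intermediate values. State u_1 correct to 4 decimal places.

Newton update: u ← u − f(u)/f'(u).
u_0 = 2.370000: f = 1.982590, f' = 2.231941 → u_1 = 2.370000 - (1.982590)/(2.231941) = 1.481719

1.4817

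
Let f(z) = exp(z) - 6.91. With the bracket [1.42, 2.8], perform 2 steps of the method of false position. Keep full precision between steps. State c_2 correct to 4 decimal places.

f(1.420000) = -2.772880, f(2.800000) = 9.534647
step 1: c = 1.730913, f(c) = -1.264192 < 0 → new bracket [1.730913, 2.800000]
step 2: c = 1.856069, f(c) = -0.511468 < 0 → new bracket [1.856069, 2.800000]

1.8561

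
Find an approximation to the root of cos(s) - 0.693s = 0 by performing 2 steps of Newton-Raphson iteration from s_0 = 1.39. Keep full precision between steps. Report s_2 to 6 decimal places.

Newton update: s ← s − f(s)/f'(s).
f'(s) = -sin(s) - 0.693
s_0 = 1.390000: f = -0.783457, f' = -1.676701 → s_1 = 1.390000 - (-0.783457)/(-1.676701) = 0.922739
s_1 = 0.922739: f = -0.035819, f' = -1.490258 → s_2 = 0.922739 - (-0.035819)/(-1.490258) = 0.898703

0.898703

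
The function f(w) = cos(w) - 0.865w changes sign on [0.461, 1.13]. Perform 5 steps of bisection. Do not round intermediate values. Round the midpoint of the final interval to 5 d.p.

f(0.461000) = 0.496843, f(1.130000) = -0.550790 (opposite signs)
step 1: m = 0.795500, f(m) = 0.011820 > 0 → root in [0.795500, 1.130000]
step 2: m = 0.962750, f(m) = -0.261514 < 0 → root in [0.795500, 0.962750]
step 3: m = 0.879125, f(m) = -0.122618 < 0 → root in [0.795500, 0.879125]
step 4: m = 0.837312, f(m) = -0.054814 < 0 → root in [0.795500, 0.837312]
step 5: m = 0.816406, f(m) = -0.021347 < 0 → root in [0.795500, 0.816406]
Midpoint of [0.795500, 0.816406] = 0.805953

0.80595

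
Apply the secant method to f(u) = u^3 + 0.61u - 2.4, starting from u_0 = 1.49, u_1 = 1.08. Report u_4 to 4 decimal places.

Secant update: u_(k+1) = u_k − f(u_k)·(u_k − u_(k-1))/(f(u_k) − f(u_(k-1))).
f(u_0) = 1.816849, f(u_1) = -0.481488
u_2 = 1.080000 - (-0.481488)·(1.080000 - 1.490000)/(-0.481488 - (1.816849)) = 1.165893; f(u_2) = -0.104001
u_3 = 1.165893 - (-0.104001)·(1.165893 - 1.080000)/(-0.104001 - (-0.481488)) = 1.189557; f(u_3) = 0.008907
u_4 = 1.189557 - (0.008907)·(1.189557 - 1.165893)/(0.008907 - (-0.104001)) = 1.187690; f(u_4) = -0.000144

1.1877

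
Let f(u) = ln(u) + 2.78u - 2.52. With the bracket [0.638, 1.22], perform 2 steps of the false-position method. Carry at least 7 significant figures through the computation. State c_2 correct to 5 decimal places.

0.93256

f(0.638000) = -1.195777, f(1.220000) = 1.070451
step 1: c = 0.945093, f(c) = 0.050886 > 0 → new bracket [0.638000, 0.945093]
step 2: c = 0.932558, f(c) = 0.002687 > 0 → new bracket [0.638000, 0.932558]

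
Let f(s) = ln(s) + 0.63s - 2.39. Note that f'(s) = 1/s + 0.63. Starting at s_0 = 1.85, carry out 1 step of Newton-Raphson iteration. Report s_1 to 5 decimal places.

Newton update: s ← s − f(s)/f'(s).
s_0 = 1.850000: f = -0.609314, f' = 1.170541 → s_1 = 1.850000 - (-0.609314)/(1.170541) = 2.370541

2.37054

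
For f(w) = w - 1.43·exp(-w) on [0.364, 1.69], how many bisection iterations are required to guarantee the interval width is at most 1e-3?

Initial width b − a = 1.69 − 0.364 = 1.326000.
After n steps the width is (b−a)/2^n; need (b−a)/2^n ≤ 1e-3.
So n ≥ log₂(1.326000/1e-3) = log₂(1326.0000) ≈ 10.3729.
Hence n = 11.

11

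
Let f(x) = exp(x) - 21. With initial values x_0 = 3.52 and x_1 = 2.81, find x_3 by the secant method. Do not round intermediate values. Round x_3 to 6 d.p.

Secant update: x_(k+1) = x_k − f(x_k)·(x_k − x_(k-1))/(f(x_k) − f(x_(k-1))).
f(x_0) = 12.784428, f(x_1) = -4.390082
x_2 = 2.810000 - (-4.390082)·(2.810000 - 3.520000)/(-4.390082 - (12.784428)) = 2.991487; f(x_2) = -1.084717
x_3 = 2.991487 - (-1.084717)·(2.991487 - 2.810000)/(-1.084717 - (-4.390082)) = 3.051046; f(x_3) = 0.137441

3.051046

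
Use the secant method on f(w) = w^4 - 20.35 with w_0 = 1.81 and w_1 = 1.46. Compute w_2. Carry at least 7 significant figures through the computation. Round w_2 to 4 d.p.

Secant update: w_(k+1) = w_k − f(w_k)·(w_k − w_(k-1))/(f(w_k) − f(w_(k-1))).
f(w_0) = -9.617169, f(w_1) = -15.806281
w_2 = 1.460000 - (-15.806281)·(1.460000 - 1.810000)/(-15.806281 - (-9.617169)) = 2.353860; f(w_2) = 10.348864

2.3539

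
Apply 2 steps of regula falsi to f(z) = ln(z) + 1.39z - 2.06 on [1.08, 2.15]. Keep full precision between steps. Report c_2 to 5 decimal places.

1.29635

f(1.080000) = -0.481839, f(2.150000) = 1.693968
step 1: c = 1.316955, f(c) = 0.045889 > 0 → new bracket [1.080000, 1.316955]
step 2: c = 1.296350, f(c) = 0.001479 > 0 → new bracket [1.080000, 1.296350]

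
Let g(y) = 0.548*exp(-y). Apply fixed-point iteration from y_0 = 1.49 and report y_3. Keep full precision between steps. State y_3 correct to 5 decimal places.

y_1 = g(1.490000) = 0.123504
y_2 = g(0.123504) = 0.484332
y_3 = g(0.484332) = 0.337627

0.33763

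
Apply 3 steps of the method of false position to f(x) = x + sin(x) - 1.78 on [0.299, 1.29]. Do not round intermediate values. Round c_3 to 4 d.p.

0.9613

f(0.299000) = -1.186435, f(1.290000) = 0.470835
step 1: c = 1.008454, f(c) = 0.074463 > 0 → new bracket [0.299000, 1.008454]
step 2: c = 0.966557, f(c) = 0.009492 > 0 → new bracket [0.299000, 0.966557]
step 3: c = 0.961259, f(c) = 0.001172 > 0 → new bracket [0.299000, 0.961259]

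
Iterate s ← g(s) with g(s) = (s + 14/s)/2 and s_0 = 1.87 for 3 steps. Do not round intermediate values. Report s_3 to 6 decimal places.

s_1 = g(1.870000) = 4.678316
s_2 = g(4.678316) = 3.835423
s_3 = g(3.835423) = 3.742804

3.742804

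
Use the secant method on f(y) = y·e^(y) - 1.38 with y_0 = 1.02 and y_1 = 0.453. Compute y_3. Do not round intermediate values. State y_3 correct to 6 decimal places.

f(y_0) = 1.448659, f(y_1) = -0.667420
y_2 = 0.453000 - (-0.667420)·(0.453000 - 1.020000)/(-0.667420 - (1.448659)) = 0.631834; f(y_2) = -0.191484
y_3 = 0.631834 - (-0.191484)·(0.631834 - 0.453000)/(-0.191484 - (-0.667420)) = 0.703785; f(y_3) = 0.042622

0.703785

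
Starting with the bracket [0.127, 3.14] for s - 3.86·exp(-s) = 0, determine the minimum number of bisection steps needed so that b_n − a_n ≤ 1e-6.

Initial width b − a = 3.14 − 0.127 = 3.013000.
After n steps the width is (b−a)/2^n; need (b−a)/2^n ≤ 1e-6.
So n ≥ log₂(3.013000/1e-6) = log₂(3013000.0000) ≈ 21.5228.
Hence n = 22.

22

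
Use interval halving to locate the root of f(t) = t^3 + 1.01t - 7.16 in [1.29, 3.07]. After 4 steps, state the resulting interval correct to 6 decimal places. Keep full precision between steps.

f(1.290000) = -3.710411, f(3.070000) = 24.875143 (opposite signs)
step 1: m = 2.180000, f(m) = 5.402032 > 0 → root in [1.290000, 2.180000]
step 2: m = 1.735000, f(m) = -0.184910 < 0 → root in [1.735000, 2.180000]
step 3: m = 1.957500, f(m) = 2.317836 > 0 → root in [1.735000, 1.957500]
step 4: m = 1.846250, f(m) = 0.997912 > 0 → root in [1.735000, 1.846250]

[1.735000, 1.846250]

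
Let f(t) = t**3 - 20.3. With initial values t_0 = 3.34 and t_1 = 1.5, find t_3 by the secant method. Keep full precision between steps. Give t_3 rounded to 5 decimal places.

f(t_0) = 16.959704, f(t_1) = -16.925000
t_2 = 1.500000 - (-16.925000)·(1.500000 - 3.340000)/(-16.925000 - (16.959704)) = 2.419058; f(t_2) = -6.144060
t_3 = 2.419058 - (-6.144060)·(2.419058 - 1.500000)/(-6.144060 - (-16.925000)) = 2.942829; f(t_3) = 5.185612

2.94283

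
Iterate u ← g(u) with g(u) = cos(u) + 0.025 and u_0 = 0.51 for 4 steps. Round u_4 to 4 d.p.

u_1 = g(0.510000) = 0.897745
u_2 = g(0.897745) = 0.648375
u_3 = g(0.648375) = 0.822066
u_4 = g(0.822066) = 0.705709

0.7057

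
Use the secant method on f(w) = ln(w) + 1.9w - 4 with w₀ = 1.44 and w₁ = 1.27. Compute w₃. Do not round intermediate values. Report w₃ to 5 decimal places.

f(w_0) = -0.899357, f(w_1) = -1.347983
w_2 = 1.270000 - (-1.347983)·(1.270000 - 1.440000)/(-1.347983 - (-0.899357)) = 1.780797; f(w_2) = -0.039424
w_3 = 1.780797 - (-0.039424)·(1.780797 - 1.270000)/(-0.039424 - (-1.347983)) = 1.796186; f(w_3) = -0.001580

1.79619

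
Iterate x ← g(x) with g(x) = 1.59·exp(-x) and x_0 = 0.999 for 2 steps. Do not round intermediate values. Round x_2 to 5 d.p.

0.88534

x_1 = g(0.999000) = 0.585514
x_2 = g(0.585514) = 0.885344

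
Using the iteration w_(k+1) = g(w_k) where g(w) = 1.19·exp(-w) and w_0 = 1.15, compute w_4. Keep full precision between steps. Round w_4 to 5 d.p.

w_1 = g(1.150000) = 0.376798
w_2 = g(0.376798) = 0.816405
w_3 = g(0.816405) = 0.526001
w_4 = g(0.526001) = 0.703246

0.70325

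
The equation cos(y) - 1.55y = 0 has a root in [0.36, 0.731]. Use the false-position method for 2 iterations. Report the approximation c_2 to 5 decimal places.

False-position update: c = (a·f(b) − b·f(a))/(f(b) − f(a)); replace the endpoint whose sign matches f(c).
f(0.360000) = 0.377897, f(0.731000) = -0.388543
step 1: c = 0.542923, f(c) = 0.014671 > 0 → new bracket [0.542923, 0.731000]
step 2: c = 0.549766, f(c) = 0.000509 > 0 → new bracket [0.549766, 0.731000]

0.54977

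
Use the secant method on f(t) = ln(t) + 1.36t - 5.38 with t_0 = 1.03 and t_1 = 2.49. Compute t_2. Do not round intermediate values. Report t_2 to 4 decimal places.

Secant update: t_(k+1) = t_k − f(t_k)·(t_k − t_(k-1))/(f(t_k) − f(t_(k-1))).
f(t_0) = -3.949641, f(t_1) = -1.081317
t_2 = 2.490000 - (-1.081317)·(2.490000 - 1.030000)/(-1.081317 - (-3.949641)) = 3.040399; f(t_2) = -0.133068

3.0404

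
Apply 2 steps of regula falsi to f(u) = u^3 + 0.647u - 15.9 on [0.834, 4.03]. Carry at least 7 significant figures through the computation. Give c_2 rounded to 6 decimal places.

False-position update: c = (a·f(b) − b·f(a))/(f(b) − f(a)); replace the endpoint whose sign matches f(c).
f(0.834000) = -14.780308, f(4.030000) = 52.158237
step 1: c = 1.539690, f(c) = -11.253761 < 0 → new bracket [1.539690, 4.030000]
step 2: c = 1.981647, f(c) = -6.836099 < 0 → new bracket [1.981647, 4.030000]

1.981647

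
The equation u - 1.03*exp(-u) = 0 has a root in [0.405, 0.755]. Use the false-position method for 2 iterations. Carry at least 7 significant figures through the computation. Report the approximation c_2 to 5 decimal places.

0.57809

False-position update: c = (a·f(b) − b·f(a))/(f(b) − f(a)); replace the endpoint whose sign matches f(c).
f(0.405000) = -0.281986, f(0.755000) = 0.270889
step 1: c = 0.583513, f(c) = 0.008839 > 0 → new bracket [0.405000, 0.583513]
step 2: c = 0.578087, f(c) = 0.000287 > 0 → new bracket [0.405000, 0.578087]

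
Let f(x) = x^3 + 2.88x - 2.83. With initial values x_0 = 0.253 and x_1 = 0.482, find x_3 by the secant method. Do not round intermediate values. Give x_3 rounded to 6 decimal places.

0.789655

f(x_0) = -2.085166, f(x_1) = -1.329860
x_2 = 0.482000 - (-1.329860)·(0.482000 - 0.253000)/(-1.329860 - (-2.085166)) = 0.885198; f(x_2) = 0.412990
x_3 = 0.885198 - (0.412990)·(0.885198 - 0.482000)/(0.412990 - (-1.329860)) = 0.789655; f(x_3) = -0.063399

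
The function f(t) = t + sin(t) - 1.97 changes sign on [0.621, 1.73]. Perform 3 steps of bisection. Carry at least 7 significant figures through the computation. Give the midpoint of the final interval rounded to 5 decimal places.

1.10619

f(0.621000) = -0.767151, f(1.730000) = 0.747354 (opposite signs)
step 1: m = 1.175500, f(m) = 0.128382 > 0 → root in [0.621000, 1.175500]
step 2: m = 0.898250, f(m) = -0.289512 < 0 → root in [0.898250, 1.175500]
step 3: m = 1.036875, f(m) = -0.072307 < 0 → root in [1.036875, 1.175500]
Midpoint of [1.036875, 1.175500] = 1.106187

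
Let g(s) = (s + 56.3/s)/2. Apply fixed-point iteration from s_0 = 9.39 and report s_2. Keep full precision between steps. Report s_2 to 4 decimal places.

s_1 = g(9.390000) = 7.692870
s_2 = g(7.692870) = 7.505668

7.5057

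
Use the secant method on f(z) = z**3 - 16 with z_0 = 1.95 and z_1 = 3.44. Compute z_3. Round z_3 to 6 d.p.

2.463876

f(z_0) = -8.585125, f(z_1) = 24.707584
z_2 = 3.440000 - (24.707584)·(3.440000 - 1.950000)/(24.707584 - (-8.585125)) = 2.334223; f(z_2) = -3.281754
z_3 = 2.334223 - (-3.281754)·(2.334223 - 3.440000)/(-3.281754 - (24.707584)) = 2.463876; f(z_3) = -1.042588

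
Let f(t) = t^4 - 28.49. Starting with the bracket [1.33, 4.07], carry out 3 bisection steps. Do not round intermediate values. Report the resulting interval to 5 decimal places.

f(1.330000) = -25.360993, f(4.070000) = 245.905912 (opposite signs)
step 1: m = 2.700000, f(m) = 24.654100 > 0 → root in [1.330000, 2.700000]
step 2: m = 2.015000, f(m) = -12.004573 < 0 → root in [2.015000, 2.700000]
step 3: m = 2.357500, f(m) = 2.399210 > 0 → root in [2.015000, 2.357500]

[2.01500, 2.35750]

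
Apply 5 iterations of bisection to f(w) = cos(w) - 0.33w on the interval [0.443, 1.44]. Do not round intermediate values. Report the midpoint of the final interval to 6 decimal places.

f(0.443000) = 0.757280, f(1.440000) = -0.344776 (opposite signs)
step 1: m = 0.941500, f(m) = 0.277881 > 0 → root in [0.941500, 1.440000]
step 2: m = 1.190750, f(m) = -0.021984 < 0 → root in [0.941500, 1.190750]
step 3: m = 1.066125, f(m) = 0.131699 > 0 → root in [1.066125, 1.190750]
step 4: m = 1.128437, f(m) = 0.055688 > 0 → root in [1.128437, 1.190750]
step 5: m = 1.159594, f(m) = 0.017046 > 0 → root in [1.159594, 1.190750]
Midpoint of [1.159594, 1.190750] = 1.175172

1.175172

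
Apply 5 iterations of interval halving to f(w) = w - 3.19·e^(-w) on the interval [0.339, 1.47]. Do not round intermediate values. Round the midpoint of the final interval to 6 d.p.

f(0.339000) = -1.933819, f(1.470000) = 0.736538 (opposite signs)
step 1: m = 0.904500, f(m) = -0.386634 < 0 → root in [0.904500, 1.470000]
step 2: m = 1.187250, f(m) = 0.214112 > 0 → root in [0.904500, 1.187250]
step 3: m = 1.045875, f(m) = -0.075041 < 0 → root in [1.045875, 1.187250]
step 4: m = 1.116562, f(m) = 0.072146 > 0 → root in [1.045875, 1.116562]
step 5: m = 1.081219, f(m) = -0.000771 < 0 → root in [1.081219, 1.116562]
Midpoint of [1.081219, 1.116562] = 1.098891

1.098891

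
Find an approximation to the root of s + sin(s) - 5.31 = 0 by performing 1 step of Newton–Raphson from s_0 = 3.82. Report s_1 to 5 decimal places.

13.38322

f'(s) = 1 + cos(s)
s_0 = 3.820000: f = -2.117554, f' = 0.221427 → s_1 = 3.820000 - (-2.117554)/(0.221427) = 13.383222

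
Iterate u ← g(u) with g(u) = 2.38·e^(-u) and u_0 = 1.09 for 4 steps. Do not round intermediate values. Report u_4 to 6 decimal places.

1.051357

u_1 = g(1.090000) = 0.800195
u_2 = g(0.800195) = 1.069194
u_3 = g(1.069194) = 0.817018
u_4 = g(0.817018) = 1.051357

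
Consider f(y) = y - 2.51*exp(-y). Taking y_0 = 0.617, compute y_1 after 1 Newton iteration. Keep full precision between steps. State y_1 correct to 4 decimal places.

0.9302

f'(y) = 1 + 2.51*exp(-y)
y_0 = 0.617000: f = -0.737297, f' = 2.354297 → y_1 = 0.617000 - (-0.737297)/(2.354297) = 0.930171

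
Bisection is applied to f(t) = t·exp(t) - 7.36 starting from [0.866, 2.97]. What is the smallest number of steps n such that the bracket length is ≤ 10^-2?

Initial width b − a = 2.97 − 0.866 = 2.104000.
After n steps the width is (b−a)/2^n; need (b−a)/2^n ≤ 10^-2.
So n ≥ log₂(2.104000/10^-2) = log₂(210.4000) ≈ 7.7170.
Hence n = 8.

8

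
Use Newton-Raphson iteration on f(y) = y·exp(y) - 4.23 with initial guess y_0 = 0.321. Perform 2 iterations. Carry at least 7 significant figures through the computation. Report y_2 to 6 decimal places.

1.807668

f'(y) = (y + 1)·exp(y)
y_0 = 0.321000: f = -3.787500, f' = 1.821006 → y_1 = 0.321000 - (-3.787500)/(1.821006) = 2.400894
y_1 = 2.400894: f = 22.259159, f' = 37.522198 → y_2 = 2.400894 - (22.259159)/(37.522198) = 1.807668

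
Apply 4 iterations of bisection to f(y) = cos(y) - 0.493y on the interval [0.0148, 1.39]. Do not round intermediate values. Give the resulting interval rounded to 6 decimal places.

[0.960250, 1.046200]

f(0.014800) = 0.992594, f(1.390000) = -0.505457 (opposite signs)
step 1: m = 0.702400, f(m) = 0.417011 > 0 → root in [0.702400, 1.390000]
step 2: m = 1.046200, f(m) = -0.014913 < 0 → root in [0.702400, 1.046200]
step 3: m = 0.874300, f(m) = 0.210504 > 0 → root in [0.874300, 1.046200]
step 4: m = 0.960250, f(m) = 0.099912 > 0 → root in [0.960250, 1.046200]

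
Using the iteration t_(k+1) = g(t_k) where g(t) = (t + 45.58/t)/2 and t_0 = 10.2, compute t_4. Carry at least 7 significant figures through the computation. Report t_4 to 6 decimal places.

t_1 = g(10.200000) = 7.334314
t_2 = g(7.334314) = 6.774469
t_3 = g(6.774469) = 6.751336
t_4 = g(6.751336) = 6.751296

6.751296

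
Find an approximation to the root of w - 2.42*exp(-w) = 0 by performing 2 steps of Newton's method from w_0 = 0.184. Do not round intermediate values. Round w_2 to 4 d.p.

0.9370

Newton update: w ← w − f(w)/f'(w).
f'(w) = 1 + 2.42*exp(-w)
w_0 = 0.184000: f = -1.829285, f' = 3.013285 → w_1 = 0.184000 - (-1.829285)/(3.013285) = 0.791073
w_1 = 0.791073: f = -0.306053, f' = 2.097126 → w_2 = 0.791073 - (-0.306053)/(2.097126) = 0.937013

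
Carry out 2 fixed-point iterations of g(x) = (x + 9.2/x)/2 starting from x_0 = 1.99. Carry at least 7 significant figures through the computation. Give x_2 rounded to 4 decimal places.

x_1 = g(1.990000) = 3.306558
x_2 = g(3.306558) = 3.044454

3.0445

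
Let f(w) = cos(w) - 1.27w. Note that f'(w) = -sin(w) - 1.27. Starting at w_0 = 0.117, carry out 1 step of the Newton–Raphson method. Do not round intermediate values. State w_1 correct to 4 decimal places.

w_0 = 0.117000: f = 0.844573, f' = -1.386733 → w_1 = 0.117000 - (0.844573)/(-1.386733) = 0.726038

0.7260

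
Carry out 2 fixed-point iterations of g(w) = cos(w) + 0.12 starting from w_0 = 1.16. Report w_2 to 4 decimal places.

w_1 = g(1.160000) = 0.519340
w_2 = g(0.519340) = 0.988147

0.9881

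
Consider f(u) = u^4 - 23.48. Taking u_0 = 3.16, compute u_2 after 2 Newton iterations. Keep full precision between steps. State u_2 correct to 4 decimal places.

2.2685

f'(u) = 4u^3
u_0 = 3.160000: f = 76.232207, f' = 126.217984 → u_1 = 3.160000 - (76.232207)/(126.217984) = 2.556027
u_1 = 2.556027: f = 19.203694, f' = 66.796928 → u_2 = 2.556027 - (19.203694)/(66.796928) = 2.268534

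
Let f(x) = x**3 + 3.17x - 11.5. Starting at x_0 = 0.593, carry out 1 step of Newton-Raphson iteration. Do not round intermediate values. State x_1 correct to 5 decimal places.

f'(x) = 3x**2 + 3.17
x_0 = 0.593000: f = -9.411662, f' = 4.224947 → x_1 = 0.593000 - (-9.411662)/(4.224947) = 2.820640

2.82064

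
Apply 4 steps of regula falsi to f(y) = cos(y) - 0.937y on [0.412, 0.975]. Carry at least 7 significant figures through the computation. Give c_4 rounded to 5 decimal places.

0.76781

f(0.412000) = 0.530278, f(0.975000) = -0.352407
step 1: c = 0.750225, f(c) = 0.028574 > 0 → new bracket [0.750225, 0.975000]
step 2: c = 0.767084, f(c) = 0.001180 > 0 → new bracket [0.767084, 0.975000]
step 3: c = 0.767778, f(c) = 0.000048 > 0 → new bracket [0.767778, 0.975000]
step 4: c = 0.767806, f(c) = 0.000002 > 0 → new bracket [0.767806, 0.975000]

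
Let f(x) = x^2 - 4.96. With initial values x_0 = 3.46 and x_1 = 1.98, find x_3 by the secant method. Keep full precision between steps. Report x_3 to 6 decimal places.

f(x_0) = 7.011600, f(x_1) = -1.039600
x_2 = 1.980000 - (-1.039600)·(1.980000 - 3.460000)/(-1.039600 - (7.011600)) = 2.171103; f(x_2) = -0.246312
x_3 = 2.171103 - (-0.246312)·(2.171103 - 1.980000)/(-0.246312 - (-1.039600)) = 2.230439; f(x_3) = 0.014860

2.230439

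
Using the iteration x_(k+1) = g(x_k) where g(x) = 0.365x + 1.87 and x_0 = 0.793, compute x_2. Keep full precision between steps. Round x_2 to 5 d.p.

x_1 = g(0.793000) = 2.159445
x_2 = g(2.159445) = 2.658197

2.65820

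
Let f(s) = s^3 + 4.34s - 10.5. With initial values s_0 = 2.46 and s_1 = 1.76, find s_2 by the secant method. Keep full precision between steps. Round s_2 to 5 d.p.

f(s_0) = 15.063336, f(s_1) = 2.590176
s_2 = 1.760000 - (2.590176)·(1.760000 - 2.460000)/(2.590176 - (15.063336)) = 1.614638; f(s_2) = 0.716981

1.61464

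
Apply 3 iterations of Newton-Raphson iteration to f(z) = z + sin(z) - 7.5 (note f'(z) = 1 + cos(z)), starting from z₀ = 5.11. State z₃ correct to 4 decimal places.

z_0 = 5.110000: f = -3.311989, f' = 1.387217 → z_1 = 5.110000 - (-3.311989)/(1.387217) = 7.497506
z_1 = 7.497506: f = 0.934639, f' = 1.348974 → z_2 = 7.497506 - (0.934639)/(1.348974) = 6.804654
z_2 = 6.804654: f = -0.197191, f' = 1.867088 → z_3 = 6.804654 - (-0.197191)/(1.867088) = 6.910269

6.9103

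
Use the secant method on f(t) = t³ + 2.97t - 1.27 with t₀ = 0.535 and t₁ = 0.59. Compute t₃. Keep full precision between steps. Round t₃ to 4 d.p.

0.4059

f(t_0) = 0.472080, f(t_1) = 0.687679
t_2 = 0.590000 - (0.687679)·(0.590000 - 0.535000)/(0.687679 - (0.472080)) = 0.414571; f(t_2) = 0.032526
t_3 = 0.414571 - (0.032526)·(0.414571 - 0.590000)/(0.032526 - (0.687679)) = 0.405861; f(t_3) = 0.002262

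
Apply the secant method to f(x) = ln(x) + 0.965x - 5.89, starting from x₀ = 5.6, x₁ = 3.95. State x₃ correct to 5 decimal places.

4.53676

f(x_0) = 1.236767, f(x_1) = -0.704534
x_2 = 3.950000 - (-0.704534)·(3.950000 - 5.600000)/(-0.704534 - (1.236767)) = 4.548816; f(x_2) = 0.014474
x_3 = 4.548816 - (0.014474)·(4.548816 - 3.950000)/(0.014474 - (-0.704534)) = 4.536761; f(x_3) = 0.000188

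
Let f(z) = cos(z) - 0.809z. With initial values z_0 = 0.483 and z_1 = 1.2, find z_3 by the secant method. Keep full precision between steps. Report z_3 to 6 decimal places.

f(z_0) = 0.494859, f(z_1) = -0.608442
z_2 = 1.200000 - (-0.608442)·(1.200000 - 0.483000)/(-0.608442 - (0.494859)) = 0.804593; f(z_2) = 0.042489
z_3 = 0.804593 - (0.042489)·(0.804593 - 1.200000)/(0.042489 - (-0.608442)) = 0.830403; f(z_3) = 0.002783

0.830403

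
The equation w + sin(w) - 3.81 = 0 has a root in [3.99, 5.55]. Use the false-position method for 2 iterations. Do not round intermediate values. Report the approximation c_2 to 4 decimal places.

4.7320

False-position update: c = (a·f(b) − b·f(a))/(f(b) − f(a)); replace the endpoint whose sign matches f(c).
f(3.990000) = -0.570228, f(5.550000) = 1.070760
step 1: c = 4.532086, f(c) = -0.261704 < 0 → new bracket [4.532086, 5.550000]
step 2: c = 4.732010, f(c) = -0.077798 < 0 → new bracket [4.732010, 5.550000]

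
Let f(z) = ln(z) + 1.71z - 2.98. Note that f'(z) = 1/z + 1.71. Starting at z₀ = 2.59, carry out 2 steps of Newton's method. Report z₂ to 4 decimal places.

1.5037

z_0 = 2.590000: f = 2.400558, f' = 2.096100 → z_1 = 2.590000 - (2.400558)/(2.096100) = 1.444751
z_1 = 1.444751: f = -0.141540, f' = 2.402161 → z_2 = 1.444751 - (-0.141540)/(2.402161) = 1.503672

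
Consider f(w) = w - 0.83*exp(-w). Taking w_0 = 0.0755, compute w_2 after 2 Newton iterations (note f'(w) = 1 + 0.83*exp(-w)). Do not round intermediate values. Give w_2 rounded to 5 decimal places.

0.50207

w_0 = 0.075500: f = -0.694142, f' = 1.769642 → w_1 = 0.075500 - (-0.694142)/(1.769642) = 0.467750
w_1 = 0.467750: f = -0.052170, f' = 1.519920 → w_2 = 0.467750 - (-0.052170)/(1.519920) = 0.502074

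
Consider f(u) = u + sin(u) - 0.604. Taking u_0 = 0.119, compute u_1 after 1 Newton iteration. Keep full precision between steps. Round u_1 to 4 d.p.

0.3028

f'(u) = 1 + cos(u)
u_0 = 0.119000: f = -0.366281, f' = 1.992928 → u_1 = 0.119000 - (-0.366281)/(1.992928) = 0.302790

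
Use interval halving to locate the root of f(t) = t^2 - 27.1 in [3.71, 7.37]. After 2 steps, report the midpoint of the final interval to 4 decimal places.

5.0825

f(3.710000) = -13.335900, f(7.370000) = 27.216900 (opposite signs)
step 1: m = 5.540000, f(m) = 3.591600 > 0 → root in [3.710000, 5.540000]
step 2: m = 4.625000, f(m) = -5.709375 < 0 → root in [4.625000, 5.540000]
Midpoint of [4.625000, 5.540000] = 5.082500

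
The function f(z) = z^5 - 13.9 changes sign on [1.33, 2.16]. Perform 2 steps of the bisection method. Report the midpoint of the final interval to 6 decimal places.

f(1.330000) = -9.738420, f(2.160000) = 33.118498 (opposite signs)
step 1: m = 1.745000, f(m) = 2.279949 > 0 → root in [1.330000, 1.745000]
step 2: m = 1.537500, f(m) = -5.308369 < 0 → root in [1.537500, 1.745000]
Midpoint of [1.537500, 1.745000] = 1.641250

1.641250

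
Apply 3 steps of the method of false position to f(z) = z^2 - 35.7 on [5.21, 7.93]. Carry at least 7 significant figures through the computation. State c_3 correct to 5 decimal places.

5.97268

False-position update: c = (a·f(b) − b·f(a))/(f(b) − f(a)); replace the endpoint whose sign matches f(c).
f(5.210000) = -8.555900, f(7.930000) = 27.184900
step 1: c = 5.861134, f(c) = -1.347109 < 0 → new bracket [5.861134, 7.930000]
step 2: c = 5.958813, f(c) = -0.192544 < 0 → new bracket [5.958813, 7.930000]
step 3: c = 5.972677, f(c) = -0.027135 < 0 → new bracket [5.972677, 7.930000]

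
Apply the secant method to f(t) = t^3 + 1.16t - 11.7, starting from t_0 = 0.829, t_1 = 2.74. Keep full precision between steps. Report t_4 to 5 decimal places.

f(t_0) = -10.168637, f(t_1) = 12.049224
t_2 = 2.740000 - (12.049224)·(2.740000 - 0.829000)/(12.049224 - (-10.168637)) = 1.703624; f(t_2) = -4.779313
t_3 = 1.703624 - (-4.779313)·(1.703624 - 2.740000)/(-4.779313 - (12.049224)) = 1.997955; f(t_3) = -1.406887
t_4 = 1.997955 - (-1.406887)·(1.997955 - 1.703624)/(-1.406887 - (-4.779313)) = 2.120742; f(t_4) = 0.298201

2.12074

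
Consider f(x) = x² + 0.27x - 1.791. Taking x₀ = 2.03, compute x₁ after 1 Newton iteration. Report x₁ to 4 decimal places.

f'(x) = 2x + 0.27
x_0 = 2.030000: f = 2.878000, f' = 4.330000 → x_1 = 2.030000 - (2.878000)/(4.330000) = 1.365335

1.3653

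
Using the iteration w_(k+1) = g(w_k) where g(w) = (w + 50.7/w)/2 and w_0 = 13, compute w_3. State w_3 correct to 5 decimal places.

7.12115

w_1 = g(13.000000) = 8.450000
w_2 = g(8.450000) = 7.225000
w_3 = g(7.225000) = 7.121151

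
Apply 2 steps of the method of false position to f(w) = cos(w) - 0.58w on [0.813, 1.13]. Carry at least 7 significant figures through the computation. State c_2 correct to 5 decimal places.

0.97178

False-position update: c = (a·f(b) − b·f(a))/(f(b) − f(a)); replace the endpoint whose sign matches f(c).
f(0.813000) = 0.215782, f(1.130000) = -0.228740
step 1: c = 0.966880, f(c) = 0.007080 > 0 → new bracket [0.966880, 1.130000]
step 2: c = 0.971777, f(c) = 0.000202 > 0 → new bracket [0.971777, 1.130000]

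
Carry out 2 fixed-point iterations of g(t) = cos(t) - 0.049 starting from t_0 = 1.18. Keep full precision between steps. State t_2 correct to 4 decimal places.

t_1 = g(1.180000) = 0.331925
t_2 = g(0.331925) = 0.896417

0.8964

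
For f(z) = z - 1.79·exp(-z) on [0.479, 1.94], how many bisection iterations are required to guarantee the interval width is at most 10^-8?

28

Initial width b − a = 1.94 − 0.479 = 1.461000.
After n steps the width is (b−a)/2^n; need (b−a)/2^n ≤ 10^-8.
So n ≥ log₂(1.461000/10^-8) = log₂(146100000.0000) ≈ 27.1224.
Hence n = 28.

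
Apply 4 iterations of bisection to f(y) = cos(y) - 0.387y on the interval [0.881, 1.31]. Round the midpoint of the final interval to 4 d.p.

1.1089

f(0.881000) = 0.295433, f(1.310000) = -0.249120 (opposite signs)
step 1: m = 1.095500, f(m) = 0.033643 > 0 → root in [1.095500, 1.310000]
step 2: m = 1.202750, f(m) = -0.105671 < 0 → root in [1.095500, 1.202750]
step 3: m = 1.149125, f(m) = -0.035425 < 0 → root in [1.095500, 1.149125]
step 4: m = 1.122313, f(m) = -0.000735 < 0 → root in [1.095500, 1.122313]
Midpoint of [1.095500, 1.122313] = 1.108906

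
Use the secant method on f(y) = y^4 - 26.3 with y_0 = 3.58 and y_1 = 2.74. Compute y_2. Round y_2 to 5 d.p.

2.50594

Secant update: y_(k+1) = y_k − f(y_k)·(y_k − y_(k-1))/(f(y_k) − f(y_(k-1))).
f(y_0) = 137.960109, f(y_1) = 30.064058
y_2 = 2.740000 - (30.064058)·(2.740000 - 3.580000)/(30.064058 - (137.960109)) = 2.505943; f(y_2) = 13.135274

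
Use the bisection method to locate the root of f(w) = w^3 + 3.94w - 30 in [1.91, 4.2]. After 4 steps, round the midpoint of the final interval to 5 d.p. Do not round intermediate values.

f(1.910000) = -15.506729, f(4.200000) = 60.636000 (opposite signs)
step 1: m = 3.055000, f(m) = 10.549091 > 0 → root in [1.910000, 3.055000]
step 2: m = 2.482500, f(m) = -4.919783 < 0 → root in [2.482500, 3.055000]
step 3: m = 2.768750, f(m) = 2.134048 > 0 → root in [2.482500, 2.768750]
step 4: m = 2.625625, f(m) = -1.554224 < 0 → root in [2.625625, 2.768750]
Midpoint of [2.625625, 2.768750] = 2.697188

2.69719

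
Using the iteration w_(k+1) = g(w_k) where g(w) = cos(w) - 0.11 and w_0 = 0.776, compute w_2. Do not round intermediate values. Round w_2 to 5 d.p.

w_1 = g(0.776000) = 0.603721
w_2 = g(0.603721) = 0.713229

0.71323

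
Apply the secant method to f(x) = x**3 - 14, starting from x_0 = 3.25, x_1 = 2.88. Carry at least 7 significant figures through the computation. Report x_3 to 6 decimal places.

2.430108

f(x_0) = 20.328125, f(x_1) = 9.887872
x_2 = 2.880000 - (9.887872)·(2.880000 - 3.250000)/(9.887872 - (20.328125)) = 2.529576; f(x_2) = 2.186141
x_3 = 2.529576 - (2.186141)·(2.529576 - 2.880000)/(2.186141 - (9.887872)) = 2.430108; f(x_3) = 0.350825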